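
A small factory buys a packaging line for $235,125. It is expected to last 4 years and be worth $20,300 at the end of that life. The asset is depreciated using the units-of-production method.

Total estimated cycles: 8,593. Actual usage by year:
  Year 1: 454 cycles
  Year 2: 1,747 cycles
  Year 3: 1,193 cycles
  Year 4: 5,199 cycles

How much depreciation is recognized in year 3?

Depreciable base = $235,125 − $20,300 = $214,825.
Rate = $214,825 / 8,593 cycles = $25 per cycle.
Year 1: 454 × $25 = $11,350. Book value $223,775.
Year 2: 1,747 × $25 = $43,675. Book value $180,100.
Year 3: 1,193 × $25 = $29,825. Book value $150,275.

$29,825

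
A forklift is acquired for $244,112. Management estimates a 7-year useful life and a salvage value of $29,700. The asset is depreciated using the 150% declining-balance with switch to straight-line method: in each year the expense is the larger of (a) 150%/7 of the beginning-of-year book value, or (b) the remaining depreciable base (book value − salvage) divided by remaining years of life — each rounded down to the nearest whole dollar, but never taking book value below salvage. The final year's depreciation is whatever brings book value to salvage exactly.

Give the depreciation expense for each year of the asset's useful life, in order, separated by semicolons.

$52,309; $41,100; $32,293; $25,373; $21,112; $21,112; $21,113

Depreciable base = $244,112 − $29,700 = $214,412.
Year 1: DB = ⌊$244,112 × 150%/7⌋ = $52,309; SL = ⌊$214,412/7⌋ = $30,630 → take DB $52,309. Book value $191,803.
Year 2: DB = ⌊$191,803 × 150%/7⌋ = $41,100; SL = ⌊$162,103/6⌋ = $27,017 → take DB $41,100. Book value $150,703.
Year 3: DB = ⌊$150,703 × 150%/7⌋ = $32,293; SL = ⌊$121,003/5⌋ = $24,200 → take DB $32,293. Book value $118,410.
Year 4: DB = ⌊$118,410 × 150%/7⌋ = $25,373; SL = ⌊$88,710/4⌋ = $22,177 → take DB $25,373. Book value $93,037.
Year 5: DB = ⌊$93,037 × 150%/7⌋ = $19,936; SL = ⌊$63,337/3⌋ = $21,112 → take SL $21,112. Book value $71,925.
Year 6: DB = ⌊$71,925 × 150%/7⌋ = $15,412; SL = ⌊$42,225/2⌋ = $21,112 → take SL $21,112. Book value $50,813.
Year 7 (final): $50,813 − $29,700 = $21,113. Book value $29,700.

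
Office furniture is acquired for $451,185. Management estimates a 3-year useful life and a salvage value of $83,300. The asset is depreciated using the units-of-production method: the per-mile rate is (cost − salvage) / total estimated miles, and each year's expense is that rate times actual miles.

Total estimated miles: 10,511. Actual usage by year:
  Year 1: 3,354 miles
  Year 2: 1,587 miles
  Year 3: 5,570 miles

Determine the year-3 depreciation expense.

$194,950

Depreciable base = $451,185 − $83,300 = $367,885.
Rate = $367,885 / 10,511 miles = $35 per mile.
Year 1: 3,354 × $35 = $117,390. Book value $333,795.
Year 2: 1,587 × $35 = $55,545. Book value $278,250.
Year 3: 5,570 × $35 = $194,950. Book value $83,300.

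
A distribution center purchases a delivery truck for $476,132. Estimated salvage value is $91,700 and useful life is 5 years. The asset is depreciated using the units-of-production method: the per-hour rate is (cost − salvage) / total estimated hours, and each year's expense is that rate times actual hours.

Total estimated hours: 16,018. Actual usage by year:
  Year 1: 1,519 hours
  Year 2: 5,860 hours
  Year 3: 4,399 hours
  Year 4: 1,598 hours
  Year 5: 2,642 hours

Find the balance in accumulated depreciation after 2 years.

Depreciable base = $476,132 − $91,700 = $384,432.
Rate = $384,432 / 16,018 hours = $24 per hour.
Year 1: 1,519 × $24 = $36,456. Book value $439,676.
Year 2: 5,860 × $24 = $140,640. Book value $299,036.
Accumulated through year 2 = $476,132 − $299,036 = $177,096.

$177,096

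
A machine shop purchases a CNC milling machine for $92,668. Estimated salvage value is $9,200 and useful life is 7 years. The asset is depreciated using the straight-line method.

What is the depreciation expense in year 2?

$11,924

Depreciable base = $92,668 − $9,200 = $83,468.
Annual expense = $83,468 / 7 = $11,924.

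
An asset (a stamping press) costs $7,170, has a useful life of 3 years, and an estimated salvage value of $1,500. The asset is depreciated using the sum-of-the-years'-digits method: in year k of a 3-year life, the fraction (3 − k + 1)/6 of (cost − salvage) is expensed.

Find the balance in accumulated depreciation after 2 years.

$4,725

Depreciable base = $7,170 − $1,500 = $5,670.
Sum of the years' digits = 3+2+1 = 6.
Year 1: $5,670 × 3/6 = $2,835. Book value $4,335.
Year 2: $5,670 × 2/6 = $1,890. Book value $2,445.
Accumulated through year 2 = $7,170 − $2,445 = $4,725.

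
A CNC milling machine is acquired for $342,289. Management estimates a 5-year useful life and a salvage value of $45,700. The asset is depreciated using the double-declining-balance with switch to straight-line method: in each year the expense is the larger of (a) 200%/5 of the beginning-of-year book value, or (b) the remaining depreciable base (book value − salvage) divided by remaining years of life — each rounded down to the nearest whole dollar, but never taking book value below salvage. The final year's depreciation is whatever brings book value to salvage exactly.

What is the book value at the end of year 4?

Depreciable base = $342,289 − $45,700 = $296,589.
Year 1: DB = ⌊$342,289 × 200%/5⌋ = $136,915; SL = ⌊$296,589/5⌋ = $59,317 → take DB $136,915. Book value $205,374.
Year 2: DB = ⌊$205,374 × 200%/5⌋ = $82,149; SL = ⌊$159,674/4⌋ = $39,918 → take DB $82,149. Book value $123,225.
Year 3: DB = ⌊$123,225 × 200%/5⌋ = $49,290; SL = ⌊$77,525/3⌋ = $25,841 → take DB $49,290. Book value $73,935.
Year 4: DB = ⌊$73,935 × 200%/5⌋ = $29,574; SL = ⌊$28,235/2⌋ = $14,117 → take DB $29,574, capped at $28,235. Book value $45,700.

$45,700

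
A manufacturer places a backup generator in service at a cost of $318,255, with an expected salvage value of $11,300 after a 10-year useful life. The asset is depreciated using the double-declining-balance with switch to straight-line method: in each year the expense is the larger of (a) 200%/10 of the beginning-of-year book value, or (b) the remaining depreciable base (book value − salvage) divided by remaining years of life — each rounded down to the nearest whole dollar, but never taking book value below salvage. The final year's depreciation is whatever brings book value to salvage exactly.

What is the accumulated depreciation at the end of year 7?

$252,856

Depreciable base = $318,255 − $11,300 = $306,955.
Year 1: DB = ⌊$318,255 × 200%/10⌋ = $63,651; SL = ⌊$306,955/10⌋ = $30,695 → take DB $63,651. Book value $254,604.
Year 2: DB = ⌊$254,604 × 200%/10⌋ = $50,920; SL = ⌊$243,304/9⌋ = $27,033 → take DB $50,920. Book value $203,684.
Year 3: DB = ⌊$203,684 × 200%/10⌋ = $40,736; SL = ⌊$192,384/8⌋ = $24,048 → take DB $40,736. Book value $162,948.
Year 4: DB = ⌊$162,948 × 200%/10⌋ = $32,589; SL = ⌊$151,648/7⌋ = $21,664 → take DB $32,589. Book value $130,359.
Year 5: DB = ⌊$130,359 × 200%/10⌋ = $26,071; SL = ⌊$119,059/6⌋ = $19,843 → take DB $26,071. Book value $104,288.
Year 6: DB = ⌊$104,288 × 200%/10⌋ = $20,857; SL = ⌊$92,988/5⌋ = $18,597 → take DB $20,857. Book value $83,431.
Year 7: DB = ⌊$83,431 × 200%/10⌋ = $16,686; SL = ⌊$72,131/4⌋ = $18,032 → take SL $18,032. Book value $65,399.
Accumulated through year 7 = $318,255 − $65,399 = $252,856.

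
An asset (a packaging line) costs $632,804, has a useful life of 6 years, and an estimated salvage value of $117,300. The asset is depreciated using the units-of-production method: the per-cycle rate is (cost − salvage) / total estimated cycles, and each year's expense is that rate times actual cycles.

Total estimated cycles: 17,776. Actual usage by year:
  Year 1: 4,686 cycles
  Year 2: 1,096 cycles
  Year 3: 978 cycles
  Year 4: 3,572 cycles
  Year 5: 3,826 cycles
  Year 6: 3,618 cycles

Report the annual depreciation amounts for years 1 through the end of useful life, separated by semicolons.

Depreciable base = $632,804 − $117,300 = $515,504.
Rate = $515,504 / 17,776 cycles = $29 per cycle.
Year 1: 4,686 × $29 = $135,894. Book value $496,910.
Year 2: 1,096 × $29 = $31,784. Book value $465,126.
Year 3: 978 × $29 = $28,362. Book value $436,764.
Year 4: 3,572 × $29 = $103,588. Book value $333,176.
Year 5: 3,826 × $29 = $110,954. Book value $222,222.
Year 6: 3,618 × $29 = $104,922. Book value $117,300.

$135,894; $31,784; $28,362; $103,588; $110,954; $104,922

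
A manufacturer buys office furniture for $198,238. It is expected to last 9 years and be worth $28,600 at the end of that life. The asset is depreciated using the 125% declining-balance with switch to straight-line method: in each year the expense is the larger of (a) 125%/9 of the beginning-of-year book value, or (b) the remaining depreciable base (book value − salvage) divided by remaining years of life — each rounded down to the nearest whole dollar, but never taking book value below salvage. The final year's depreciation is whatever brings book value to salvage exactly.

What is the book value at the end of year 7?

Depreciable base = $198,238 − $28,600 = $169,638.
Year 1: DB = ⌊$198,238 × 125%/9⌋ = $27,533; SL = ⌊$169,638/9⌋ = $18,848 → take DB $27,533. Book value $170,705.
Year 2: DB = ⌊$170,705 × 125%/9⌋ = $23,709; SL = ⌊$142,105/8⌋ = $17,763 → take DB $23,709. Book value $146,996.
Year 3: DB = ⌊$146,996 × 125%/9⌋ = $20,416; SL = ⌊$118,396/7⌋ = $16,913 → take DB $20,416. Book value $126,580.
Year 4: DB = ⌊$126,580 × 125%/9⌋ = $17,580; SL = ⌊$97,980/6⌋ = $16,330 → take DB $17,580. Book value $109,000.
Year 5: DB = ⌊$109,000 × 125%/9⌋ = $15,138; SL = ⌊$80,400/5⌋ = $16,080 → take SL $16,080. Book value $92,920.
Year 6: DB = ⌊$92,920 × 125%/9⌋ = $12,905; SL = ⌊$64,320/4⌋ = $16,080 → take SL $16,080. Book value $76,840.
Year 7: DB = ⌊$76,840 × 125%/9⌋ = $10,672; SL = ⌊$48,240/3⌋ = $16,080 → take SL $16,080. Book value $60,760.

$60,760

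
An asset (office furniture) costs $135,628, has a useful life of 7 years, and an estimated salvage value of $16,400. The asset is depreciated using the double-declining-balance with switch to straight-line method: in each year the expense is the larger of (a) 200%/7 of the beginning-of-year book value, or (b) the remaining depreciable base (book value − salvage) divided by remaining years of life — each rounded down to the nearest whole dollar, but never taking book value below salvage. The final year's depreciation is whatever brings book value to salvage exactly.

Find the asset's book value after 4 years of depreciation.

Depreciable base = $135,628 − $16,400 = $119,228.
Year 1: DB = ⌊$135,628 × 200%/7⌋ = $38,750; SL = ⌊$119,228/7⌋ = $17,032 → take DB $38,750. Book value $96,878.
Year 2: DB = ⌊$96,878 × 200%/7⌋ = $27,679; SL = ⌊$80,478/6⌋ = $13,413 → take DB $27,679. Book value $69,199.
Year 3: DB = ⌊$69,199 × 200%/7⌋ = $19,771; SL = ⌊$52,799/5⌋ = $10,559 → take DB $19,771. Book value $49,428.
Year 4: DB = ⌊$49,428 × 200%/7⌋ = $14,122; SL = ⌊$33,028/4⌋ = $8,257 → take DB $14,122. Book value $35,306.

$35,306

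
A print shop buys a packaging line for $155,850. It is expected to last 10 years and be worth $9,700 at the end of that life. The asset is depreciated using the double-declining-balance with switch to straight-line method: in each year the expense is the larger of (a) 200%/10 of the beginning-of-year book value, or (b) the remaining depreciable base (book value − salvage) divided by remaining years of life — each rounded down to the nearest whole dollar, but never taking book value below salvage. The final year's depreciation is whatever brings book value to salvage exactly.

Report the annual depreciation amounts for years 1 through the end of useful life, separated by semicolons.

$31,170; $24,936; $19,948; $15,959; $12,767; $10,214; $8,171; $7,661; $7,662; $7,662

Depreciable base = $155,850 − $9,700 = $146,150.
Year 1: DB = ⌊$155,850 × 200%/10⌋ = $31,170; SL = ⌊$146,150/10⌋ = $14,615 → take DB $31,170. Book value $124,680.
Year 2: DB = ⌊$124,680 × 200%/10⌋ = $24,936; SL = ⌊$114,980/9⌋ = $12,775 → take DB $24,936. Book value $99,744.
Year 3: DB = ⌊$99,744 × 200%/10⌋ = $19,948; SL = ⌊$90,044/8⌋ = $11,255 → take DB $19,948. Book value $79,796.
Year 4: DB = ⌊$79,796 × 200%/10⌋ = $15,959; SL = ⌊$70,096/7⌋ = $10,013 → take DB $15,959. Book value $63,837.
Year 5: DB = ⌊$63,837 × 200%/10⌋ = $12,767; SL = ⌊$54,137/6⌋ = $9,022 → take DB $12,767. Book value $51,070.
Year 6: DB = ⌊$51,070 × 200%/10⌋ = $10,214; SL = ⌊$41,370/5⌋ = $8,274 → take DB $10,214. Book value $40,856.
Year 7: DB = ⌊$40,856 × 200%/10⌋ = $8,171; SL = ⌊$31,156/4⌋ = $7,789 → take DB $8,171. Book value $32,685.
Year 8: DB = ⌊$32,685 × 200%/10⌋ = $6,537; SL = ⌊$22,985/3⌋ = $7,661 → take SL $7,661. Book value $25,024.
Year 9: DB = ⌊$25,024 × 200%/10⌋ = $5,004; SL = ⌊$15,324/2⌋ = $7,662 → take SL $7,662. Book value $17,362.
Year 10 (final): $17,362 − $9,700 = $7,662. Book value $9,700.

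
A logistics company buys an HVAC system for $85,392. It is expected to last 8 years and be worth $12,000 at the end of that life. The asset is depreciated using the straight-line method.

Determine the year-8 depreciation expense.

Depreciable base = $85,392 − $12,000 = $73,392.
Annual expense = $73,392 / 8 = $9,174.

$9,174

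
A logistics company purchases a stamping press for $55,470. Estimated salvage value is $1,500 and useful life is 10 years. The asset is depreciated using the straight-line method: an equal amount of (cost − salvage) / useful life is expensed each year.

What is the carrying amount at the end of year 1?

$50,073

Depreciable base = $55,470 − $1,500 = $53,970.
Annual expense = $53,970 / 10 = $5,397.
End of year 1: book value $50,073.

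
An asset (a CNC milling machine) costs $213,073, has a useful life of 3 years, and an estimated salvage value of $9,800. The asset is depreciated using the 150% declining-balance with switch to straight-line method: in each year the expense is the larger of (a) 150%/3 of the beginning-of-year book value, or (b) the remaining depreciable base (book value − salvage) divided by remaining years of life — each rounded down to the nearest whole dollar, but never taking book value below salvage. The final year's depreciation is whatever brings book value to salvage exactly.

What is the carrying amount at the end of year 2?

$53,269

Depreciable base = $213,073 − $9,800 = $203,273.
Year 1: DB = ⌊$213,073 × 150%/3⌋ = $106,536; SL = ⌊$203,273/3⌋ = $67,757 → take DB $106,536. Book value $106,537.
Year 2: DB = ⌊$106,537 × 150%/3⌋ = $53,268; SL = ⌊$96,737/2⌋ = $48,368 → take DB $53,268. Book value $53,269.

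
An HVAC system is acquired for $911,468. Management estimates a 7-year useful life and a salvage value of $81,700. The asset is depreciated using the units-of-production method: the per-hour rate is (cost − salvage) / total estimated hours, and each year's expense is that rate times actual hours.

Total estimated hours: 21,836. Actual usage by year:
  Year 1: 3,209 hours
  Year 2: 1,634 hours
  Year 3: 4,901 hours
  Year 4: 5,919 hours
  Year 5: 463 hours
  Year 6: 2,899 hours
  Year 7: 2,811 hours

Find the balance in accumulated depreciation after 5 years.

Depreciable base = $911,468 − $81,700 = $829,768.
Rate = $829,768 / 21,836 hours = $38 per hour.
Year 1: 3,209 × $38 = $121,942. Book value $789,526.
Year 2: 1,634 × $38 = $62,092. Book value $727,434.
Year 3: 4,901 × $38 = $186,238. Book value $541,196.
Year 4: 5,919 × $38 = $224,922. Book value $316,274.
Year 5: 463 × $38 = $17,594. Book value $298,680.
Accumulated through year 5 = $911,468 − $298,680 = $612,788.

$612,788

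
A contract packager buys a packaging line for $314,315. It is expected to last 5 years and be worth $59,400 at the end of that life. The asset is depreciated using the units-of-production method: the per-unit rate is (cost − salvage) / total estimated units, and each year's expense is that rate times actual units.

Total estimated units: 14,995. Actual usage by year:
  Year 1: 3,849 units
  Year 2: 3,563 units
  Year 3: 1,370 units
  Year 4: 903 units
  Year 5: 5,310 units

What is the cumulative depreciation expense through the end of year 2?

$126,004

Depreciable base = $314,315 − $59,400 = $254,915.
Rate = $254,915 / 14,995 units = $17 per unit.
Year 1: 3,849 × $17 = $65,433. Book value $248,882.
Year 2: 3,563 × $17 = $60,571. Book value $188,311.
Accumulated through year 2 = $314,315 − $188,311 = $126,004.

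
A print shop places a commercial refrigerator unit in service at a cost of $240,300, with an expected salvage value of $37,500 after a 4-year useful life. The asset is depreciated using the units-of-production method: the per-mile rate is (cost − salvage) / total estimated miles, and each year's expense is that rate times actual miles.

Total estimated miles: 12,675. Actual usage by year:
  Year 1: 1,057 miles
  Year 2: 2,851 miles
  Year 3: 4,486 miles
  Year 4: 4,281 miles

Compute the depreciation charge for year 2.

Depreciable base = $240,300 − $37,500 = $202,800.
Rate = $202,800 / 12,675 miles = $16 per mile.
Year 1: 1,057 × $16 = $16,912. Book value $223,388.
Year 2: 2,851 × $16 = $45,616. Book value $177,772.

$45,616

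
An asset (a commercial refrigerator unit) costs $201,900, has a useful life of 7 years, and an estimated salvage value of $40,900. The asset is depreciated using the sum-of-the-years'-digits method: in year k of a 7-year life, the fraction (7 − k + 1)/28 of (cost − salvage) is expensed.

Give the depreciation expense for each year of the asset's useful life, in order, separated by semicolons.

$40,250; $34,500; $28,750; $23,000; $17,250; $11,500; $5,750

Depreciable base = $201,900 − $40,900 = $161,000.
Sum of the years' digits = 7+6+5+4+3+2+1 = 28.
Year 1: $161,000 × 7/28 = $40,250. Book value $161,650.
Year 2: $161,000 × 6/28 = $34,500. Book value $127,150.
Year 3: $161,000 × 5/28 = $28,750. Book value $98,400.
Year 4: $161,000 × 4/28 = $23,000. Book value $75,400.
Year 5: $161,000 × 3/28 = $17,250. Book value $58,150.
Year 6: $161,000 × 2/28 = $11,500. Book value $46,650.
Year 7: $161,000 × 1/28 = $5,750. Book value $40,900.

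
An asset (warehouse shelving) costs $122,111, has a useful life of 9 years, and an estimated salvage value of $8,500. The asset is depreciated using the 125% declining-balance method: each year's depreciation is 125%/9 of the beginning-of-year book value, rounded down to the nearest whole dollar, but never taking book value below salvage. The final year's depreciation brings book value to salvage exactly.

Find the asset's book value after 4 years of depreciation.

Depreciable base = $122,111 − $8,500 = $113,611.
Year 1: ⌊$122,111 × 125%/9⌋ = $16,959. Book value $105,152.
Year 2: ⌊$105,152 × 125%/9⌋ = $14,604. Book value $90,548.
Year 3: ⌊$90,548 × 125%/9⌋ = $12,576. Book value $77,972.
Year 4: ⌊$77,972 × 125%/9⌋ = $10,829. Book value $67,143.

$67,143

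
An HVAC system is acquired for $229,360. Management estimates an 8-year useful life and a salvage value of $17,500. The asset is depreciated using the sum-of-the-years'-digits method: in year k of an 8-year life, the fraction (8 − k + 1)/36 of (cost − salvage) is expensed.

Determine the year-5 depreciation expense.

$23,540

Depreciable base = $229,360 − $17,500 = $211,860.
Sum of the years' digits = 8+7+6+5+4+3+2+1 = 36.
Year 1: $211,860 × 8/36 = $47,080. Book value $182,280.
Year 2: $211,860 × 7/36 = $41,195. Book value $141,085.
Year 3: $211,860 × 6/36 = $35,310. Book value $105,775.
Year 4: $211,860 × 5/36 = $29,425. Book value $76,350.
Year 5: $211,860 × 4/36 = $23,540. Book value $52,810.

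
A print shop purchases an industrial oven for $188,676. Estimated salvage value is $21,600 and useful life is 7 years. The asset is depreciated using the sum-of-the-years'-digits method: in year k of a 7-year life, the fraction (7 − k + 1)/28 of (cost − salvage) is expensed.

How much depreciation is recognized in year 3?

Depreciable base = $188,676 − $21,600 = $167,076.
Sum of the years' digits = 7+6+5+4+3+2+1 = 28.
Year 1: $167,076 × 7/28 = $41,769. Book value $146,907.
Year 2: $167,076 × 6/28 = $35,802. Book value $111,105.
Year 3: $167,076 × 5/28 = $29,835. Book value $81,270.

$29,835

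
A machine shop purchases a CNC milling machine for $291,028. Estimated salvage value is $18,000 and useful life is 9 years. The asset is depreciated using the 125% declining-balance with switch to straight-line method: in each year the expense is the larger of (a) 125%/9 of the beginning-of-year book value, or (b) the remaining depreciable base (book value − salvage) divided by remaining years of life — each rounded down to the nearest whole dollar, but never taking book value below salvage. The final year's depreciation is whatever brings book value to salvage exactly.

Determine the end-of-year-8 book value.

Depreciable base = $291,028 − $18,000 = $273,028.
Year 1: DB = ⌊$291,028 × 125%/9⌋ = $40,420; SL = ⌊$273,028/9⌋ = $30,336 → take DB $40,420. Book value $250,608.
Year 2: DB = ⌊$250,608 × 125%/9⌋ = $34,806; SL = ⌊$232,608/8⌋ = $29,076 → take DB $34,806. Book value $215,802.
Year 3: DB = ⌊$215,802 × 125%/9⌋ = $29,972; SL = ⌊$197,802/7⌋ = $28,257 → take DB $29,972. Book value $185,830.
Year 4: DB = ⌊$185,830 × 125%/9⌋ = $25,809; SL = ⌊$167,830/6⌋ = $27,971 → take SL $27,971. Book value $157,859.
Year 5: DB = ⌊$157,859 × 125%/9⌋ = $21,924; SL = ⌊$139,859/5⌋ = $27,971 → take SL $27,971. Book value $129,888.
Year 6: DB = ⌊$129,888 × 125%/9⌋ = $18,040; SL = ⌊$111,888/4⌋ = $27,972 → take SL $27,972. Book value $101,916.
Year 7: DB = ⌊$101,916 × 125%/9⌋ = $14,155; SL = ⌊$83,916/3⌋ = $27,972 → take SL $27,972. Book value $73,944.
Year 8: DB = ⌊$73,944 × 125%/9⌋ = $10,270; SL = ⌊$55,944/2⌋ = $27,972 → take SL $27,972. Book value $45,972.

$45,972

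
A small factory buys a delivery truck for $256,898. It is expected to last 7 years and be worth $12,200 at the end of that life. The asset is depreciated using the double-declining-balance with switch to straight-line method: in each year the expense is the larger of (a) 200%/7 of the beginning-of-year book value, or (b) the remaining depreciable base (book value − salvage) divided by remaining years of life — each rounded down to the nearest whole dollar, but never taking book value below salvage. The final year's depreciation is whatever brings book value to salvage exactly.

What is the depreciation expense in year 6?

$17,784

Depreciable base = $256,898 − $12,200 = $244,698.
Year 1: DB = ⌊$256,898 × 200%/7⌋ = $73,399; SL = ⌊$244,698/7⌋ = $34,956 → take DB $73,399. Book value $183,499.
Year 2: DB = ⌊$183,499 × 200%/7⌋ = $52,428; SL = ⌊$171,299/6⌋ = $28,549 → take DB $52,428. Book value $131,071.
Year 3: DB = ⌊$131,071 × 200%/7⌋ = $37,448; SL = ⌊$118,871/5⌋ = $23,774 → take DB $37,448. Book value $93,623.
Year 4: DB = ⌊$93,623 × 200%/7⌋ = $26,749; SL = ⌊$81,423/4⌋ = $20,355 → take DB $26,749. Book value $66,874.
Year 5: DB = ⌊$66,874 × 200%/7⌋ = $19,106; SL = ⌊$54,674/3⌋ = $18,224 → take DB $19,106. Book value $47,768.
Year 6: DB = ⌊$47,768 × 200%/7⌋ = $13,648; SL = ⌊$35,568/2⌋ = $17,784 → take SL $17,784. Book value $29,984.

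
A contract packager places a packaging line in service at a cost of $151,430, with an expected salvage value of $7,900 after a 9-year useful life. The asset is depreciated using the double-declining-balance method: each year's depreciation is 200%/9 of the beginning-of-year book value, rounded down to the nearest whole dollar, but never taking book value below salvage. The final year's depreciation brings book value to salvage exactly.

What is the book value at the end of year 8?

Depreciable base = $151,430 − $7,900 = $143,530.
Year 1: ⌊$151,430 × 200%/9⌋ = $33,651. Book value $117,779.
Year 2: ⌊$117,779 × 200%/9⌋ = $26,173. Book value $91,606.
Year 3: ⌊$91,606 × 200%/9⌋ = $20,356. Book value $71,250.
Year 4: ⌊$71,250 × 200%/9⌋ = $15,833. Book value $55,417.
Year 5: ⌊$55,417 × 200%/9⌋ = $12,314. Book value $43,103.
Year 6: ⌊$43,103 × 200%/9⌋ = $9,578. Book value $33,525.
Year 7: ⌊$33,525 × 200%/9⌋ = $7,450. Book value $26,075.
Year 8: ⌊$26,075 × 200%/9⌋ = $5,794. Book value $20,281.

$20,281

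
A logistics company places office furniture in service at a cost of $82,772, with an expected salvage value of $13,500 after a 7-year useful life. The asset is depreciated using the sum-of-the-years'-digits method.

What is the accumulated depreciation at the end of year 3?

Depreciable base = $82,772 − $13,500 = $69,272.
Sum of the years' digits = 7+6+5+4+3+2+1 = 28.
Year 1: $69,272 × 7/28 = $17,318. Book value $65,454.
Year 2: $69,272 × 6/28 = $14,844. Book value $50,610.
Year 3: $69,272 × 5/28 = $12,370. Book value $38,240.
Accumulated through year 3 = $82,772 − $38,240 = $44,532.

$44,532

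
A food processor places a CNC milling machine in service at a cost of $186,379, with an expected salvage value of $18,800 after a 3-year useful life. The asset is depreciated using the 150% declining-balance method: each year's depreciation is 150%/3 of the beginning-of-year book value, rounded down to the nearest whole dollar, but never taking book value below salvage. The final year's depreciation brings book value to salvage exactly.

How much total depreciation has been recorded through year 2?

$139,784

Depreciable base = $186,379 − $18,800 = $167,579.
Year 1: ⌊$186,379 × 150%/3⌋ = $93,189. Book value $93,190.
Year 2: ⌊$93,190 × 150%/3⌋ = $46,595. Book value $46,595.
Accumulated through year 2 = $186,379 − $46,595 = $139,784.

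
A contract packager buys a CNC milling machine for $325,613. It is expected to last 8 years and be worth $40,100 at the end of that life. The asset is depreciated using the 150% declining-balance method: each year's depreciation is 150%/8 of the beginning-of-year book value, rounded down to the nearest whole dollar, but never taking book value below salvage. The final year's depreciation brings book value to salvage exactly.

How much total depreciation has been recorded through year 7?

$249,498

Depreciable base = $325,613 − $40,100 = $285,513.
Year 1: ⌊$325,613 × 150%/8⌋ = $61,052. Book value $264,561.
Year 2: ⌊$264,561 × 150%/8⌋ = $49,605. Book value $214,956.
Year 3: ⌊$214,956 × 150%/8⌋ = $40,304. Book value $174,652.
Year 4: ⌊$174,652 × 150%/8⌋ = $32,747. Book value $141,905.
Year 5: ⌊$141,905 × 150%/8⌋ = $26,607. Book value $115,298.
Year 6: ⌊$115,298 × 150%/8⌋ = $21,618. Book value $93,680.
Year 7: ⌊$93,680 × 150%/8⌋ = $17,565. Book value $76,115.
Accumulated through year 7 = $325,613 − $76,115 = $249,498.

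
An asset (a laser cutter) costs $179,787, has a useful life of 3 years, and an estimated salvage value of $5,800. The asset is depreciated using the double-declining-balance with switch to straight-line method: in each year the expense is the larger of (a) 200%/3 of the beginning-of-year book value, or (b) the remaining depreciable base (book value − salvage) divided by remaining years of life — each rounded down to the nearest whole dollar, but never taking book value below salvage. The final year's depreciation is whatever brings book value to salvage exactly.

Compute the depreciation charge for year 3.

Depreciable base = $179,787 − $5,800 = $173,987.
Year 1: DB = ⌊$179,787 × 200%/3⌋ = $119,858; SL = ⌊$173,987/3⌋ = $57,995 → take DB $119,858. Book value $59,929.
Year 2: DB = ⌊$59,929 × 200%/3⌋ = $39,952; SL = ⌊$54,129/2⌋ = $27,064 → take DB $39,952. Book value $19,977.
Year 3 (final): $19,977 − $5,800 = $14,177. Book value $5,800.

$14,177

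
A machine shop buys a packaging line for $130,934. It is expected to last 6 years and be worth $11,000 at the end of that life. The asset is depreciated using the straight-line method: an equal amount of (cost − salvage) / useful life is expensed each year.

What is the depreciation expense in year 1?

$19,989

Depreciable base = $130,934 − $11,000 = $119,934.
Annual expense = $119,934 / 6 = $19,989.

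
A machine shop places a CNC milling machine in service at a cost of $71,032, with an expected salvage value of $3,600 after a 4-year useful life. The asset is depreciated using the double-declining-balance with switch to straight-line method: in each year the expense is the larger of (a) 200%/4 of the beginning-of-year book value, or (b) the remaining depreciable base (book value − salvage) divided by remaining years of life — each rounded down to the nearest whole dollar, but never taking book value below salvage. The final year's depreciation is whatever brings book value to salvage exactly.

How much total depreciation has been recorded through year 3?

Depreciable base = $71,032 − $3,600 = $67,432.
Year 1: DB = ⌊$71,032 × 200%/4⌋ = $35,516; SL = ⌊$67,432/4⌋ = $16,858 → take DB $35,516. Book value $35,516.
Year 2: DB = ⌊$35,516 × 200%/4⌋ = $17,758; SL = ⌊$31,916/3⌋ = $10,638 → take DB $17,758. Book value $17,758.
Year 3: DB = ⌊$17,758 × 200%/4⌋ = $8,879; SL = ⌊$14,158/2⌋ = $7,079 → take DB $8,879. Book value $8,879.
Accumulated through year 3 = $71,032 − $8,879 = $62,153.

$62,153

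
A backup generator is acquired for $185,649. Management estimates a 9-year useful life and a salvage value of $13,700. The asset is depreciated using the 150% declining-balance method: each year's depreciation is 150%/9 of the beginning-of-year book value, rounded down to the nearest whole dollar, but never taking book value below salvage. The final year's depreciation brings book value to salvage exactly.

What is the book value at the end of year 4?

$89,531

Depreciable base = $185,649 − $13,700 = $171,949.
Year 1: ⌊$185,649 × 150%/9⌋ = $30,941. Book value $154,708.
Year 2: ⌊$154,708 × 150%/9⌋ = $25,784. Book value $128,924.
Year 3: ⌊$128,924 × 150%/9⌋ = $21,487. Book value $107,437.
Year 4: ⌊$107,437 × 150%/9⌋ = $17,906. Book value $89,531.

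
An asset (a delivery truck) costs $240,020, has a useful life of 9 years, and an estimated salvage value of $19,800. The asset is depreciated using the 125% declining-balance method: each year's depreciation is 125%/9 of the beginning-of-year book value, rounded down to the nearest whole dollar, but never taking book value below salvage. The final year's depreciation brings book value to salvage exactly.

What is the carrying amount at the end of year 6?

Depreciable base = $240,020 − $19,800 = $220,220.
Year 1: ⌊$240,020 × 125%/9⌋ = $33,336. Book value $206,684.
Year 2: ⌊$206,684 × 125%/9⌋ = $28,706. Book value $177,978.
Year 3: ⌊$177,978 × 125%/9⌋ = $24,719. Book value $153,259.
Year 4: ⌊$153,259 × 125%/9⌋ = $21,285. Book value $131,974.
Year 5: ⌊$131,974 × 125%/9⌋ = $18,329. Book value $113,645.
Year 6: ⌊$113,645 × 125%/9⌋ = $15,784. Book value $97,861.

$97,861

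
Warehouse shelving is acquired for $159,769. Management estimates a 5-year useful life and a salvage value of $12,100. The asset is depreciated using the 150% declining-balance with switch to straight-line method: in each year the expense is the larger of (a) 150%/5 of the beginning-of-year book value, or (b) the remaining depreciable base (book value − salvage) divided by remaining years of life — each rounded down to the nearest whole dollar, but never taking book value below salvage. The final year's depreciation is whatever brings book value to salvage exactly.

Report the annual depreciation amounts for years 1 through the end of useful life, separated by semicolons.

$47,930; $33,551; $23,486; $21,351; $21,351

Depreciable base = $159,769 − $12,100 = $147,669.
Year 1: DB = ⌊$159,769 × 150%/5⌋ = $47,930; SL = ⌊$147,669/5⌋ = $29,533 → take DB $47,930. Book value $111,839.
Year 2: DB = ⌊$111,839 × 150%/5⌋ = $33,551; SL = ⌊$99,739/4⌋ = $24,934 → take DB $33,551. Book value $78,288.
Year 3: DB = ⌊$78,288 × 150%/5⌋ = $23,486; SL = ⌊$66,188/3⌋ = $22,062 → take DB $23,486. Book value $54,802.
Year 4: DB = ⌊$54,802 × 150%/5⌋ = $16,440; SL = ⌊$42,702/2⌋ = $21,351 → take SL $21,351. Book value $33,451.
Year 5 (final): $33,451 − $12,100 = $21,351. Book value $12,100.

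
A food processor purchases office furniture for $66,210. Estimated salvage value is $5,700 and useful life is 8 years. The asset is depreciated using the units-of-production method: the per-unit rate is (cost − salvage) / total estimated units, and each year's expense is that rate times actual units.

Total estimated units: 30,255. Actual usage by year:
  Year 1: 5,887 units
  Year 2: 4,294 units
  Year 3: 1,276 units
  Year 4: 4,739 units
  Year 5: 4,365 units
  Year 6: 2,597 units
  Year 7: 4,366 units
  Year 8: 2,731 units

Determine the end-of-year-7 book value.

$11,162

Depreciable base = $66,210 − $5,700 = $60,510.
Rate = $60,510 / 30,255 units = $2 per unit.
Year 1: 5,887 × $2 = $11,774. Book value $54,436.
Year 2: 4,294 × $2 = $8,588. Book value $45,848.
Year 3: 1,276 × $2 = $2,552. Book value $43,296.
Year 4: 4,739 × $2 = $9,478. Book value $33,818.
Year 5: 4,365 × $2 = $8,730. Book value $25,088.
Year 6: 2,597 × $2 = $5,194. Book value $19,894.
Year 7: 4,366 × $2 = $8,732. Book value $11,162.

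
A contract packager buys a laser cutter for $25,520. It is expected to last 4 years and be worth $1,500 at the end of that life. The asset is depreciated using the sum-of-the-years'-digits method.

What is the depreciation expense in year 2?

$7,206

Depreciable base = $25,520 − $1,500 = $24,020.
Sum of the years' digits = 4+3+2+1 = 10.
Year 1: $24,020 × 4/10 = $9,608. Book value $15,912.
Year 2: $24,020 × 3/10 = $7,206. Book value $8,706.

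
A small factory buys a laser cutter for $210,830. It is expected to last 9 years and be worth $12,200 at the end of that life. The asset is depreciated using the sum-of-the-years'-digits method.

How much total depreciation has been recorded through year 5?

Depreciable base = $210,830 − $12,200 = $198,630.
Sum of the years' digits = 9+8+7+6+5+4+3+2+1 = 45.
Year 1: $198,630 × 9/45 = $39,726. Book value $171,104.
Year 2: $198,630 × 8/45 = $35,312. Book value $135,792.
Year 3: $198,630 × 7/45 = $30,898. Book value $104,894.
Year 4: $198,630 × 6/45 = $26,484. Book value $78,410.
Year 5: $198,630 × 5/45 = $22,070. Book value $56,340.
Accumulated through year 5 = $210,830 − $56,340 = $154,490.

$154,490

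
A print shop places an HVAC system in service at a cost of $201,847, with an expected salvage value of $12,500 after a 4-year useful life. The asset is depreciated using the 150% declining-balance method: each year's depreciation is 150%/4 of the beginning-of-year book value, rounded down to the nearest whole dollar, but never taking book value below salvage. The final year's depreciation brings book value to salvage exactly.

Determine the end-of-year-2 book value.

Depreciable base = $201,847 − $12,500 = $189,347.
Year 1: ⌊$201,847 × 150%/4⌋ = $75,692. Book value $126,155.
Year 2: ⌊$126,155 × 150%/4⌋ = $47,308. Book value $78,847.

$78,847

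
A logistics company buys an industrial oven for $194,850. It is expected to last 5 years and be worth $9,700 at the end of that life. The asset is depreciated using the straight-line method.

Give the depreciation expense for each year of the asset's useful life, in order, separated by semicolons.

Depreciable base = $194,850 − $9,700 = $185,150.
Annual expense = $185,150 / 5 = $37,030.
End of year 1: book value $157,820.
End of year 2: book value $120,790.
End of year 3: book value $83,760.
End of year 4: book value $46,730.
End of year 5: book value $9,700.

$37,030; $37,030; $37,030; $37,030; $37,030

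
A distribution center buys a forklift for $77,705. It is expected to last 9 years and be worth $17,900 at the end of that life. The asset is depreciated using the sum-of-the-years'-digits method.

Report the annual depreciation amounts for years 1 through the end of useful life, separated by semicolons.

Depreciable base = $77,705 − $17,900 = $59,805.
Sum of the years' digits = 9+8+7+6+5+4+3+2+1 = 45.
Year 1: $59,805 × 9/45 = $11,961. Book value $65,744.
Year 2: $59,805 × 8/45 = $10,632. Book value $55,112.
Year 3: $59,805 × 7/45 = $9,303. Book value $45,809.
Year 4: $59,805 × 6/45 = $7,974. Book value $37,835.
Year 5: $59,805 × 5/45 = $6,645. Book value $31,190.
Year 6: $59,805 × 4/45 = $5,316. Book value $25,874.
Year 7: $59,805 × 3/45 = $3,987. Book value $21,887.
Year 8: $59,805 × 2/45 = $2,658. Book value $19,229.
Year 9: $59,805 × 1/45 = $1,329. Book value $17,900.

$11,961; $10,632; $9,303; $7,974; $6,645; $5,316; $3,987; $2,658; $1,329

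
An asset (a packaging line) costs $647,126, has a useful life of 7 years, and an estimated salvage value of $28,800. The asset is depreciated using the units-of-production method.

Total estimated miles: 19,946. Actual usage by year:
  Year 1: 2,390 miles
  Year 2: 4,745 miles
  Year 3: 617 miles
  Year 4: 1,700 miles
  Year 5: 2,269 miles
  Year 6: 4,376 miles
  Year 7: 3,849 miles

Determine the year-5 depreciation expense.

$70,339

Depreciable base = $647,126 − $28,800 = $618,326.
Rate = $618,326 / 19,946 miles = $31 per mile.
Year 1: 2,390 × $31 = $74,090. Book value $573,036.
Year 2: 4,745 × $31 = $147,095. Book value $425,941.
Year 3: 617 × $31 = $19,127. Book value $406,814.
Year 4: 1,700 × $31 = $52,700. Book value $354,114.
Year 5: 2,269 × $31 = $70,339. Book value $283,775.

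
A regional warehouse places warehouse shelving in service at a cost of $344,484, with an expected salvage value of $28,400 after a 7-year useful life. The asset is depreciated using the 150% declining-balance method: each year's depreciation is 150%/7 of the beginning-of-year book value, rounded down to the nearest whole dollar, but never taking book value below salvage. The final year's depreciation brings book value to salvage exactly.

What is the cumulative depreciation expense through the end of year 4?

Depreciable base = $344,484 − $28,400 = $316,084.
Year 1: ⌊$344,484 × 150%/7⌋ = $73,818. Book value $270,666.
Year 2: ⌊$270,666 × 150%/7⌋ = $57,999. Book value $212,667.
Year 3: ⌊$212,667 × 150%/7⌋ = $45,571. Book value $167,096.
Year 4: ⌊$167,096 × 150%/7⌋ = $35,806. Book value $131,290.
Accumulated through year 4 = $344,484 − $131,290 = $213,194.

$213,194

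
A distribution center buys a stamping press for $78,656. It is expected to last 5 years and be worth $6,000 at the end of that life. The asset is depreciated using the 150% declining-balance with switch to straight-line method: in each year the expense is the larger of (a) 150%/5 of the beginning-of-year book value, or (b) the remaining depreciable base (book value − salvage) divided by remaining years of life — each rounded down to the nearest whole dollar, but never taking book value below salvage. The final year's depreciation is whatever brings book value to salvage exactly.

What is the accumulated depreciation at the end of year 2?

$40,114

Depreciable base = $78,656 − $6,000 = $72,656.
Year 1: DB = ⌊$78,656 × 150%/5⌋ = $23,596; SL = ⌊$72,656/5⌋ = $14,531 → take DB $23,596. Book value $55,060.
Year 2: DB = ⌊$55,060 × 150%/5⌋ = $16,518; SL = ⌊$49,060/4⌋ = $12,265 → take DB $16,518. Book value $38,542.
Accumulated through year 2 = $78,656 − $38,542 = $40,114.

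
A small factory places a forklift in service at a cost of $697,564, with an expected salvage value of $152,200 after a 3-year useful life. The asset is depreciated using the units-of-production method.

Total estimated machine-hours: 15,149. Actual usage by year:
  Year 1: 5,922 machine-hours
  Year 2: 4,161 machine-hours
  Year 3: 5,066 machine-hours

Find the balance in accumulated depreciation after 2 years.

$362,988

Depreciable base = $697,564 − $152,200 = $545,364.
Rate = $545,364 / 15,149 machine-hours = $36 per machine-hour.
Year 1: 5,922 × $36 = $213,192. Book value $484,372.
Year 2: 4,161 × $36 = $149,796. Book value $334,576.
Accumulated through year 2 = $697,564 − $334,576 = $362,988.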